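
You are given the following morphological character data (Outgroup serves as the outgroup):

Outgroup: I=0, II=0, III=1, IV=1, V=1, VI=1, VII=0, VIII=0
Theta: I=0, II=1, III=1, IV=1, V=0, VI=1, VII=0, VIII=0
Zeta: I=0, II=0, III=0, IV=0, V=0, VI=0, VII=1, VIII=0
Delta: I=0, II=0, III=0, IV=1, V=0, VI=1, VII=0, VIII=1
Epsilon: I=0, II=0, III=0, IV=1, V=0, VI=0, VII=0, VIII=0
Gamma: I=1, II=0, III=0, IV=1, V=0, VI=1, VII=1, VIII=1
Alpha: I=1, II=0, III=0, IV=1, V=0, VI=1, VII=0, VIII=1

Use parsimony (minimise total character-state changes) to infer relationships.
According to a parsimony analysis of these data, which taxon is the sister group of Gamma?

Alpha

Character polarity is set by the outgroup: the derived state is whichever differs from the outgroup's state, so for III, IV, V, VI the derived state is '0', and for the remaining characters it is '1'.
I (derived state '1') is shared by Alpha and Gamma — a synapomorphy uniting that clade.
II (derived state '1') is unique to Theta (autapomorphy; uninformative for grouping).
III: derived state '0' in Alpha, Delta, Epsilon, Gamma, and Zeta only — synapomorphy for {Alpha, Delta, Epsilon, Gamma, Zeta}.
IV: derived state '0' in Zeta only — an autapomorphy, so it tells us nothing about relationships among taxa.
All ingroup taxa share the derived state '0' for V; it defines the ingroup but does not resolve relationships within it.
VI: derived state '0' in Epsilon and Zeta only — synapomorphy for {Epsilon, Zeta}.
VII groups Gamma and Zeta, which is incompatible with the clades supported by the remaining characters; treating it as convergent (homoplasy) costs fewer steps than any alternative tree.
VIII (derived state '1') is shared by Alpha, Delta, and Gamma — a synapomorphy uniting that clade.
Most parsimonious ingroup topology: (Theta,((Zeta,Epsilon),(Delta,(Gamma,Alpha)))).
Gamma and Alpha form a cherry on this tree, so they are sister taxa.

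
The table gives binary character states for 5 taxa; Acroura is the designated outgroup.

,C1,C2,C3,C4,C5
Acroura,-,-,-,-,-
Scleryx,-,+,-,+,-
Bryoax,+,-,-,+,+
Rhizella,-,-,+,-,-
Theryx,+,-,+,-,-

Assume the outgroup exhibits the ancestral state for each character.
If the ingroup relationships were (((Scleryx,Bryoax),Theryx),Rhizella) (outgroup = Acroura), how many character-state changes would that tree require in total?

Map each character onto (((Scleryx,Bryoax),Theryx),Rhizella) (rooted by Acroura) and count the minimum state changes it requires (Fitch parsimony):
C1: 2; C2: 1; C3: 2; C4: 1; C5: 1.
Total tree length = 7.

7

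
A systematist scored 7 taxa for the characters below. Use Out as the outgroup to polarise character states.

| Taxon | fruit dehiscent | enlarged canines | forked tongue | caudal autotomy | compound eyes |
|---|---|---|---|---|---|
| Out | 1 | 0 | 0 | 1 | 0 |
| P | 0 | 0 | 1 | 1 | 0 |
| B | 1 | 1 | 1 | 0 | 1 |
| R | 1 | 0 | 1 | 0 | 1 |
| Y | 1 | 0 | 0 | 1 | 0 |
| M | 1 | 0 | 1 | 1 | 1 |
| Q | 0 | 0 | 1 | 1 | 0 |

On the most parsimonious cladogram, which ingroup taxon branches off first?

Y

Character polarity is set by the outgroup: the derived state is whichever differs from the outgroup's state, so for fruit dehiscent, caudal autotomy the derived state is '0', and for the remaining characters it is '1'.
Only P and Q show the derived state '0' for fruit dehiscent, supporting them as a clade.
enlarged canines: derived state '1' in B only — an autapomorphy, so it tells us nothing about relationships among taxa.
Only B, M, P, Q, and R show the derived state '1' for forked tongue, supporting them as a clade.
Only B and R show the derived state '0' for caudal autotomy, supporting them as a clade.
compound eyes: derived state '1' in B, M, and R only — synapomorphy for {B, M, R}.
Most parsimonious ingroup topology: (((P,Q),((B,R),M)),Y).
Y is sister to the clade containing all other ingroup taxa, so it is the earliest-diverging (most basal) ingroup lineage.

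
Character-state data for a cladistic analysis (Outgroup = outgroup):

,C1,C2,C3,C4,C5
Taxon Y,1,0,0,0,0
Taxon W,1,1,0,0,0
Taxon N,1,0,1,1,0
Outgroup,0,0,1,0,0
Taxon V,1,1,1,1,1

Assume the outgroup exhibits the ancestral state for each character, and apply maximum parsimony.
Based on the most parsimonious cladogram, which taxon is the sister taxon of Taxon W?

Character polarity is set by the outgroup: the derived state is whichever differs from the outgroup's state, so for C3 the derived state is '0', and for the remaining characters it is '1'.
All ingroup taxa share the derived state '1' for C1; it defines the ingroup but does not resolve relationships within it.
C2 groups Taxon V and Taxon W, which is incompatible with the clades supported by the remaining characters; treating it as convergent (homoplasy) costs fewer steps than any alternative tree.
C3: derived state '0' in Taxon W and Taxon Y only — synapomorphy for {Taxon W, Taxon Y}.
C4 (derived state '1') is shared by Taxon N and Taxon V — a synapomorphy uniting that clade.
C5 (derived state '1') is unique to Taxon V (autapomorphy; uninformative for grouping).
Most parsimonious ingroup topology: ((Taxon N,Taxon V),(Taxon Y,Taxon W)).
Taxon W and Taxon Y form a cherry on this tree, so they are sister taxa.

Taxon Y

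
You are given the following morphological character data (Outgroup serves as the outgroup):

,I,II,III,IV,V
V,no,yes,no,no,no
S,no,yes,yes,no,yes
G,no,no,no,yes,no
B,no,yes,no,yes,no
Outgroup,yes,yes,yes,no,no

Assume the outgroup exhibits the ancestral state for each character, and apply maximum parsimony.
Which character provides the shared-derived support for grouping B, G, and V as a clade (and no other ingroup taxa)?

Character polarity is set by the outgroup: the derived state is whichever differs from the outgroup's state, so for I, II, III the derived state is 'no', and for the remaining characters it is 'yes'.
All ingroup taxa share the derived state 'no' for I; it defines the ingroup but does not resolve relationships within it.
II: derived state 'no' in G only — an autapomorphy, so it tells us nothing about relationships among taxa.
III (derived state 'no') is shared by B, G, and V — a synapomorphy uniting that clade.
Only B and G show the derived state 'yes' for IV, supporting them as a clade.
V: derived state 'yes' in S only — an autapomorphy, so it tells us nothing about relationships among taxa.
Most parsimonious ingroup topology: ((V,(B,G)),S).
The clade {B, G, V} is supported by III: its derived state 'no' occurs in exactly those taxa and in no other taxon (including the outgroup).

III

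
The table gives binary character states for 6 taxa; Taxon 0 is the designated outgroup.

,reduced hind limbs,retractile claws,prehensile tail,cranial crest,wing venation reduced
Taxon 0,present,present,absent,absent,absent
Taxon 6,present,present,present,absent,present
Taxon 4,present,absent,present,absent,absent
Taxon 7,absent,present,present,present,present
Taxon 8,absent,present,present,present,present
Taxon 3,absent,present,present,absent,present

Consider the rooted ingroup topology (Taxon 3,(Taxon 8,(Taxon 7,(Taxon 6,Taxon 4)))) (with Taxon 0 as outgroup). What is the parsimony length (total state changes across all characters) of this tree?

Map each character onto (Taxon 3,(Taxon 8,(Taxon 7,(Taxon 6,Taxon 4)))) (rooted by Taxon 0) and count the minimum state changes it requires (Fitch parsimony):
reduced hind limbs: 2; retractile claws: 1; prehensile tail: 1; cranial crest: 2; wing venation reduced: 2.
Total tree length = 8.

8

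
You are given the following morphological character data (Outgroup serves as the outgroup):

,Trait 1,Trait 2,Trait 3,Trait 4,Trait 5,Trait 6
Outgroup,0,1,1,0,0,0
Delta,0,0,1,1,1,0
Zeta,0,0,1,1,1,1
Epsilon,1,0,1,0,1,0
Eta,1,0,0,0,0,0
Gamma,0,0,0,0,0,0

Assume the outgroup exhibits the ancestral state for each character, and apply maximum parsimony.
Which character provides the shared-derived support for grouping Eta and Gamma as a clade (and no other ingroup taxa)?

Character polarity is set by the outgroup: the derived state is whichever differs from the outgroup's state, so for Trait 2, Trait 3 the derived state is '0', and for the remaining characters it is '1'.
Trait 1 groups Epsilon and Eta, which is incompatible with the clades supported by the remaining characters; treating it as convergent (homoplasy) costs fewer steps than any alternative tree.
Trait 2 (derived state '0') is shared by all ingroup taxa — unites the whole ingroup.
Trait 3: derived state '0' in Eta and Gamma only — synapomorphy for {Eta, Gamma}.
Trait 4 (derived state '1') is shared by Delta and Zeta — a synapomorphy uniting that clade.
Trait 5 (derived state '1') is shared by Delta, Epsilon, and Zeta — a synapomorphy uniting that clade.
Trait 6: derived state '1' in Zeta only — an autapomorphy, so it tells us nothing about relationships among taxa.
Most parsimonious ingroup topology: (((Delta,Zeta),Epsilon),(Eta,Gamma)).
The clade {Eta, Gamma} is supported by Trait 3: its derived state '0' occurs in exactly those taxa and in no other taxon (including the outgroup).

Trait 3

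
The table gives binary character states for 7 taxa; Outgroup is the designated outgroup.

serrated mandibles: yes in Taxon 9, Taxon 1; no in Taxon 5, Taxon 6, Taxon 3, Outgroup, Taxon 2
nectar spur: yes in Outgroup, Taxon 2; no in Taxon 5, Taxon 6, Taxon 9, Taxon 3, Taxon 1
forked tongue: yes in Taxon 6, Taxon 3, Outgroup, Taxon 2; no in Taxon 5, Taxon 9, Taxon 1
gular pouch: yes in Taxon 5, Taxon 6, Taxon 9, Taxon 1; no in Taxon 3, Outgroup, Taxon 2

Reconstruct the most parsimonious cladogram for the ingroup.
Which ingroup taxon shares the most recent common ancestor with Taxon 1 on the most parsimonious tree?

Character polarity is set by the outgroup: the derived state is whichever differs from the outgroup's state, so for nectar spur, forked tongue the derived state is 'no', and for the remaining characters it is 'yes'.
serrated mandibles (derived state 'yes') is shared by Taxon 1 and Taxon 9 — a synapomorphy uniting that clade.
Only Taxon 1, Taxon 3, Taxon 5, Taxon 6, and Taxon 9 show the derived state 'no' for nectar spur, supporting them as a clade.
Only Taxon 1, Taxon 5, and Taxon 9 show the derived state 'no' for forked tongue, supporting them as a clade.
gular pouch (derived state 'yes') is shared by Taxon 1, Taxon 5, Taxon 6, and Taxon 9 — a synapomorphy uniting that clade.
Most parsimonious ingroup topology: (((((Taxon 9,Taxon 1),Taxon 5),Taxon 6),Taxon 3),Taxon 2).
Taxon 1 and Taxon 9 form a cherry on this tree, so they are sister taxa.

Taxon 9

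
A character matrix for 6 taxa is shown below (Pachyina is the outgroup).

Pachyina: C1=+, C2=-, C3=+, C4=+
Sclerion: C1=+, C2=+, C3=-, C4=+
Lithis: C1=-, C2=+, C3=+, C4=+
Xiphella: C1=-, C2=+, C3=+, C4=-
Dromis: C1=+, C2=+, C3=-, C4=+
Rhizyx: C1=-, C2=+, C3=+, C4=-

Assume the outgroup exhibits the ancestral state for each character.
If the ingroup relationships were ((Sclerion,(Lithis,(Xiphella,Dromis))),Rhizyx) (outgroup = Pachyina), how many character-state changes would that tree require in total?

Map each character onto ((Sclerion,(Lithis,(Xiphella,Dromis))),Rhizyx) (rooted by Pachyina) and count the minimum state changes it requires (Fitch parsimony):
C1: 3; C2: 1; C3: 2; C4: 2.
Total tree length = 8.

8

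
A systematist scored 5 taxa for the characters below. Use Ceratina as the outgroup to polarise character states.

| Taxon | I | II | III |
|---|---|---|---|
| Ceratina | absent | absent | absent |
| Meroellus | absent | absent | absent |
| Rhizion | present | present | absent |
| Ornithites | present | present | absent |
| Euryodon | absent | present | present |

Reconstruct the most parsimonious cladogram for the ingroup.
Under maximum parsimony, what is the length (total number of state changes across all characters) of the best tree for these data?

3

The outgroup has state 'absent' for every character, so 'present' is the derived state throughout.
I: derived state 'present' in Ornithites and Rhizion only — synapomorphy for {Ornithites, Rhizion}.
II (derived state 'present') is shared by Euryodon, Ornithites, and Rhizion — a synapomorphy uniting that clade.
III (derived state 'present') is unique to Euryodon (autapomorphy; uninformative for grouping).
Most parsimonious ingroup topology: (Meroellus,((Rhizion,Ornithites),Euryodon)).
Changes per character on this tree: I: 1; II: 1; III: 1.
Total = 3.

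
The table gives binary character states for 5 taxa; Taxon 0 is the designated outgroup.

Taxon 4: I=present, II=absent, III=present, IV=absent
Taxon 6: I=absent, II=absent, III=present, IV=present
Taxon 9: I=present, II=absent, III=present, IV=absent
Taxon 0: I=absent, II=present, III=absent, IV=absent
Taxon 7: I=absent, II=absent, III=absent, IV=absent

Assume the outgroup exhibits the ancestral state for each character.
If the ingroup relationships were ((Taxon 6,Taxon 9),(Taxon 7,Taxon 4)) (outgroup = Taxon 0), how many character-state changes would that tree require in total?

Map each character onto ((Taxon 6,Taxon 9),(Taxon 7,Taxon 4)) (rooted by Taxon 0) and count the minimum state changes it requires (Fitch parsimony):
I: 2; II: 1; III: 2; IV: 1.
Total tree length = 6.

6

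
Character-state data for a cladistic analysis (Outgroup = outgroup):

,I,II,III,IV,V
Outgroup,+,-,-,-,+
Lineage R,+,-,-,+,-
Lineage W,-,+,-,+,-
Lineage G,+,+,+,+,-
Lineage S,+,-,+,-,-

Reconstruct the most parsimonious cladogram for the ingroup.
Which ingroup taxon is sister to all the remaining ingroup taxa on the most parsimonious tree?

Lineage S

Character polarity is set by the outgroup: the derived state is whichever differs from the outgroup's state, so for I, V the derived state is '-', and for the remaining characters it is '+'.
I (derived state '-') is unique to Lineage W (autapomorphy; uninformative for grouping).
II (derived state '+') is shared by Lineage G and Lineage W — a synapomorphy uniting that clade.
III groups Lineage G and Lineage S, which is incompatible with the clades supported by the remaining characters; treating it as convergent (homoplasy) costs fewer steps than any alternative tree.
IV: derived state '+' in Lineage G, Lineage R, and Lineage W only — synapomorphy for {Lineage G, Lineage R, Lineage W}.
All ingroup taxa share the derived state '-' for V; it defines the ingroup but does not resolve relationships within it.
Most parsimonious ingroup topology: ((Lineage R,(Lineage W,Lineage G)),Lineage S).
Lineage S is sister to the clade containing all other ingroup taxa, so it is the earliest-diverging (most basal) ingroup lineage.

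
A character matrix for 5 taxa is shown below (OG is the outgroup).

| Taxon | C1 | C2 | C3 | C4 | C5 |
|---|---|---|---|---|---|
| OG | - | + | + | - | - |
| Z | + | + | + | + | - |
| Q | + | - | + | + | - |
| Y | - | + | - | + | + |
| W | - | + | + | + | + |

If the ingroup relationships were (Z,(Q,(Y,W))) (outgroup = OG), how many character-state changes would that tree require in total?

Map each character onto (Z,(Q,(Y,W))) (rooted by OG) and count the minimum state changes it requires (Fitch parsimony):
C1: 2; C2: 1; C3: 1; C4: 1; C5: 1.
Total tree length = 6.

6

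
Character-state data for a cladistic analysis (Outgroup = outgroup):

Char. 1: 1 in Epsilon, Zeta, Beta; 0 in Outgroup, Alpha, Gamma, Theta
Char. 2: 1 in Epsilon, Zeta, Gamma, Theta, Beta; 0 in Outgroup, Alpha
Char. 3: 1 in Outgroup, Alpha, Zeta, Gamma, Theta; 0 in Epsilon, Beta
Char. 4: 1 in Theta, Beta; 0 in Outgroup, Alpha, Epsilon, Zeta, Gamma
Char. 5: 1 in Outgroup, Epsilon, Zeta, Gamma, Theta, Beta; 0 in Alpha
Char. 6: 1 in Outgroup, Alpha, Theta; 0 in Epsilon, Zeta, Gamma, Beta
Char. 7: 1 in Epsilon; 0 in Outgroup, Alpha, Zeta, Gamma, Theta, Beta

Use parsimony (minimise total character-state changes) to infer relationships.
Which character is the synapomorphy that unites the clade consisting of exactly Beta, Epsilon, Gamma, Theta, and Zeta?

Char. 2

Character polarity is set by the outgroup: the derived state is whichever differs from the outgroup's state, so for Char. 3, Char. 5, Char. 6 the derived state is '0', and for the remaining characters it is '1'.
Char. 1 (derived state '1') is shared by Beta, Epsilon, and Zeta — a synapomorphy uniting that clade.
Char. 2 (derived state '1') is shared by Beta, Epsilon, Gamma, Theta, and Zeta — a synapomorphy uniting that clade.
Char. 3 (derived state '0') is shared by Beta and Epsilon — a synapomorphy uniting that clade.
Char. 4 (state '1') occurs in Beta and Theta but conflicts with the nesting implied by the other characters — most parsimoniously interpreted as homoplasy.
Char. 5 (derived state '0') is unique to Alpha (autapomorphy; uninformative for grouping).
Char. 6: derived state '0' in Beta, Epsilon, Gamma, and Zeta only — synapomorphy for {Beta, Epsilon, Gamma, Zeta}.
Char. 7: derived state '1' in Epsilon only — an autapomorphy, so it tells us nothing about relationships among taxa.
Most parsimonious ingroup topology: (Alpha,((((Epsilon,Beta),Zeta),Gamma),Theta)).
The clade {Beta, Epsilon, Gamma, Theta, Zeta} is supported by Char. 2: its derived state '1' occurs in exactly those taxa and in no other taxon (including the outgroup).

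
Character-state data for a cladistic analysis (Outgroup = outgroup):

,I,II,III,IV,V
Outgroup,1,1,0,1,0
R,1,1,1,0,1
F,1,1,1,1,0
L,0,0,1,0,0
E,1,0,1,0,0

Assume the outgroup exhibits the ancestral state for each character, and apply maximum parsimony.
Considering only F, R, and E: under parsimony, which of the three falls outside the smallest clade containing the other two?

Character polarity is set by the outgroup: the derived state is whichever differs from the outgroup's state, so for I, II, IV the derived state is '0', and for the remaining characters it is '1'.
I (derived state '0') is unique to L (autapomorphy; uninformative for grouping).
Only E and L show the derived state '0' for II, supporting them as a clade.
All ingroup taxa share the derived state '1' for III; it defines the ingroup but does not resolve relationships within it.
Only E, L, and R show the derived state '0' for IV, supporting them as a clade.
V (derived state '1') is unique to R (autapomorphy; uninformative for grouping).
Most parsimonious ingroup topology: ((R,(L,E)),F).
E and R share a more recent common ancestor with each other than either does with F, so F is the least closely related of the three.

F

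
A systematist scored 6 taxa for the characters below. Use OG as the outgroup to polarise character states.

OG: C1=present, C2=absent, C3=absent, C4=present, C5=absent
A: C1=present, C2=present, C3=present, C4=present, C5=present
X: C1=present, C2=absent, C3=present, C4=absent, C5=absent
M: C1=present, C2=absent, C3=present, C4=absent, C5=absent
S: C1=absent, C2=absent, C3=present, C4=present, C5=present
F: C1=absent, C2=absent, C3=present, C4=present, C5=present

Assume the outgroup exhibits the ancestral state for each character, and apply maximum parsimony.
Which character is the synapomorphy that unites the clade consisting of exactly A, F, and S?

Character polarity is set by the outgroup: the derived state is whichever differs from the outgroup's state, so for C1, C4 the derived state is 'absent', and for the remaining characters it is 'present'.
Only F and S show the derived state 'absent' for C1, supporting them as a clade.
C2 (derived state 'present') is unique to A (autapomorphy; uninformative for grouping).
C3 (derived state 'present') is shared by all ingroup taxa — unites the whole ingroup.
C4 (derived state 'absent') is shared by M and X — a synapomorphy uniting that clade.
C5: derived state 'present' in A, F, and S only — synapomorphy for {A, F, S}.
Most parsimonious ingroup topology: ((A,(S,F)),(X,M)).
The clade {A, F, S} is supported by C5: its derived state 'present' occurs in exactly those taxa and in no other taxon (including the outgroup).

C5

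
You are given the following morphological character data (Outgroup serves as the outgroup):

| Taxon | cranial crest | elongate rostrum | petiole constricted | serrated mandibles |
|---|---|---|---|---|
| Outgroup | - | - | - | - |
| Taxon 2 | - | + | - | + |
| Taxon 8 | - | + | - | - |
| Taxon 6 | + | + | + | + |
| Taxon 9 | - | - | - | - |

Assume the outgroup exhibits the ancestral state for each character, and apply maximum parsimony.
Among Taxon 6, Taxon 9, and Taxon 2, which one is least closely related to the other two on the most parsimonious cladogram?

The outgroup has state '-' for every character, so '+' is the derived state throughout.
cranial crest (derived state '+') is unique to Taxon 6 (autapomorphy; uninformative for grouping).
elongate rostrum (derived state '+') is shared by Taxon 2, Taxon 6, and Taxon 8 — a synapomorphy uniting that clade.
petiole constricted: derived state '+' in Taxon 6 only — an autapomorphy, so it tells us nothing about relationships among taxa.
Only Taxon 2 and Taxon 6 show the derived state '+' for serrated mandibles, supporting them as a clade.
Most parsimonious ingroup topology: (((Taxon 2,Taxon 6),Taxon 8),Taxon 9).
Taxon 6 and Taxon 2 share a more recent common ancestor with each other than either does with Taxon 9, so Taxon 9 is the least closely related of the three.

Taxon 9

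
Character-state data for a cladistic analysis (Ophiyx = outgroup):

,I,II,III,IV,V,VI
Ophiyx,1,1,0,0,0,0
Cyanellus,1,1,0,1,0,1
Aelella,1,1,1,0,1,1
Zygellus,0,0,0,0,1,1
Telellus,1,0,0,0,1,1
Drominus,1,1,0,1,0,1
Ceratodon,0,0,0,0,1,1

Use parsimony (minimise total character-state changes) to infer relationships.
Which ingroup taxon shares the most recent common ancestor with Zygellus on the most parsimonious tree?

Ceratodon

Character polarity is set by the outgroup: the derived state is whichever differs from the outgroup's state, so for I, II the derived state is '0', and for the remaining characters it is '1'.
I (derived state '0') is shared by Ceratodon and Zygellus — a synapomorphy uniting that clade.
II (derived state '0') is shared by Ceratodon, Telellus, and Zygellus — a synapomorphy uniting that clade.
III (derived state '1') is unique to Aelella (autapomorphy; uninformative for grouping).
IV (derived state '1') is shared by Cyanellus and Drominus — a synapomorphy uniting that clade.
V: derived state '1' in Aelella, Ceratodon, Telellus, and Zygellus only — synapomorphy for {Aelella, Ceratodon, Telellus, Zygellus}.
VI (derived state '1') is shared by all ingroup taxa — unites the whole ingroup.
Most parsimonious ingroup topology: ((Cyanellus,Drominus),(Aelella,((Zygellus,Ceratodon),Telellus))).
Zygellus and Ceratodon form a cherry on this tree, so they are sister taxa.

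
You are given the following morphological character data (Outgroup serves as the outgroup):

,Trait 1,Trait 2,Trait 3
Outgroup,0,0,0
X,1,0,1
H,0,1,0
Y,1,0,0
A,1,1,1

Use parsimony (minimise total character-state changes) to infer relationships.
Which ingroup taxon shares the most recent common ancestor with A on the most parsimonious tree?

X

The outgroup has state '0' for every character, so '1' is the derived state throughout.
Only A, X, and Y show the derived state '1' for Trait 1, supporting them as a clade.
Trait 2 (state '1') occurs in A and H but conflicts with the nesting implied by the other characters — most parsimoniously interpreted as homoplasy.
Trait 3 (derived state '1') is shared by A and X — a synapomorphy uniting that clade.
Most parsimonious ingroup topology: (((X,A),Y),H).
A and X form a cherry on this tree, so they are sister taxa.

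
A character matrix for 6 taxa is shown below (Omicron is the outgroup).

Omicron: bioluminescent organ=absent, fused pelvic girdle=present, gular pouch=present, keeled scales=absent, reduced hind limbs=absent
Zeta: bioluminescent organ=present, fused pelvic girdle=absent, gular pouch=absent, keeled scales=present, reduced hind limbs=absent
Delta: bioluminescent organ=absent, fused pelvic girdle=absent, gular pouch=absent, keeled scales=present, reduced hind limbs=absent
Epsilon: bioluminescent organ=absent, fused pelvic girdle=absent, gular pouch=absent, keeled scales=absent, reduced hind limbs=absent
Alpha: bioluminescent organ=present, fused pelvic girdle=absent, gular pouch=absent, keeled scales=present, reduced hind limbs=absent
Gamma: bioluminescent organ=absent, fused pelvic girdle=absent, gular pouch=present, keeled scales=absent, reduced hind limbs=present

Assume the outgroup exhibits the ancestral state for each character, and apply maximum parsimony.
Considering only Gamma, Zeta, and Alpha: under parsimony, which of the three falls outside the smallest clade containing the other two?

Character polarity is set by the outgroup: the derived state is whichever differs from the outgroup's state, so for fused pelvic girdle, gular pouch the derived state is 'absent', and for the remaining characters it is 'present'.
bioluminescent organ: derived state 'present' in Alpha and Zeta only — synapomorphy for {Alpha, Zeta}.
All ingroup taxa share the derived state 'absent' for fused pelvic girdle; it defines the ingroup but does not resolve relationships within it.
gular pouch (derived state 'absent') is shared by Alpha, Delta, Epsilon, and Zeta — a synapomorphy uniting that clade.
Only Alpha, Delta, and Zeta show the derived state 'present' for keeled scales, supporting them as a clade.
reduced hind limbs: derived state 'present' in Gamma only — an autapomorphy, so it tells us nothing about relationships among taxa.
Most parsimonious ingroup topology: ((((Zeta,Alpha),Delta),Epsilon),Gamma).
Alpha and Zeta share a more recent common ancestor with each other than either does with Gamma, so Gamma is the least closely related of the three.

Gamma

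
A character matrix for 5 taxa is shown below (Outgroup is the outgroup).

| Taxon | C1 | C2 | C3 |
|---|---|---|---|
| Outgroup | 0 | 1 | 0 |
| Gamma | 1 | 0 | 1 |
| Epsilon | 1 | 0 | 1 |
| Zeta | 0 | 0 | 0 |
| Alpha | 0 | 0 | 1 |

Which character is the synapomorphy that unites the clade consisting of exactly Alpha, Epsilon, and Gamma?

Character polarity is set by the outgroup: the derived state is whichever differs from the outgroup's state, so for C2 the derived state is '0', and for the remaining characters it is '1'.
Only Epsilon and Gamma show the derived state '1' for C1, supporting them as a clade.
All ingroup taxa share the derived state '0' for C2; it defines the ingroup but does not resolve relationships within it.
C3 (derived state '1') is shared by Alpha, Epsilon, and Gamma — a synapomorphy uniting that clade.
Most parsimonious ingroup topology: (((Gamma,Epsilon),Alpha),Zeta).
The clade {Alpha, Epsilon, Gamma} is supported by C3: its derived state '1' occurs in exactly those taxa and in no other taxon (including the outgroup).

C3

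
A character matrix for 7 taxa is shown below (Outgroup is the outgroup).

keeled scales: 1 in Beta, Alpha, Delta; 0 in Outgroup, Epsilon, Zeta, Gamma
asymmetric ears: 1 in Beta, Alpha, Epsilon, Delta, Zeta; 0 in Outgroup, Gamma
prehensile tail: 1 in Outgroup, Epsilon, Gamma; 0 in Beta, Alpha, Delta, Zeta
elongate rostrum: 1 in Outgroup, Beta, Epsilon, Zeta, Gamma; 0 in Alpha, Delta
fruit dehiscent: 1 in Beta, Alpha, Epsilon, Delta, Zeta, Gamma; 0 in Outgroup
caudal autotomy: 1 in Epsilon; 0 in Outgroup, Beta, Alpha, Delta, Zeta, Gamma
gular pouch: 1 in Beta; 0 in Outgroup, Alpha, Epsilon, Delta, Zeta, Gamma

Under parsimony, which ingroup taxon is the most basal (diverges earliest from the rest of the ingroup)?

Gamma

Character polarity is set by the outgroup: the derived state is whichever differs from the outgroup's state, so for prehensile tail, elongate rostrum the derived state is '0', and for the remaining characters it is '1'.
keeled scales (derived state '1') is shared by Alpha, Beta, and Delta — a synapomorphy uniting that clade.
Only Alpha, Beta, Delta, Epsilon, and Zeta show the derived state '1' for asymmetric ears, supporting them as a clade.
prehensile tail (derived state '0') is shared by Alpha, Beta, Delta, and Zeta — a synapomorphy uniting that clade.
elongate rostrum: derived state '0' in Alpha and Delta only — synapomorphy for {Alpha, Delta}.
fruit dehiscent (derived state '1') is shared by all ingroup taxa — unites the whole ingroup.
caudal autotomy (derived state '1') is unique to Epsilon (autapomorphy; uninformative for grouping).
gular pouch (derived state '1') is unique to Beta (autapomorphy; uninformative for grouping).
Most parsimonious ingroup topology: ((((Beta,(Alpha,Delta)),Zeta),Epsilon),Gamma).
Gamma is sister to the clade containing all other ingroup taxa, so it is the earliest-diverging (most basal) ingroup lineage.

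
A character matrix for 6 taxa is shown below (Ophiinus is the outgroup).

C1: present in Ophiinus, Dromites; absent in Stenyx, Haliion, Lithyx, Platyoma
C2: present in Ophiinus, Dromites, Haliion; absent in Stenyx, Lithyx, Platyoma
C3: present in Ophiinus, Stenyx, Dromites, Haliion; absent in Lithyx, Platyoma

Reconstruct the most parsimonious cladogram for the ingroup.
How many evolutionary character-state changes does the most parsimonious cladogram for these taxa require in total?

The outgroup has state 'present' for every character, so 'absent' is the derived state throughout.
C1 (derived state 'absent') is shared by Haliion, Lithyx, Platyoma, and Stenyx — a synapomorphy uniting that clade.
C2: derived state 'absent' in Lithyx, Platyoma, and Stenyx only — synapomorphy for {Lithyx, Platyoma, Stenyx}.
C3 (derived state 'absent') is shared by Lithyx and Platyoma — a synapomorphy uniting that clade.
Most parsimonious ingroup topology: (((Stenyx,(Lithyx,Platyoma)),Haliion),Dromites).
Changes per character on this tree: C1: 1; C2: 1; C3: 1.
Total = 3.

3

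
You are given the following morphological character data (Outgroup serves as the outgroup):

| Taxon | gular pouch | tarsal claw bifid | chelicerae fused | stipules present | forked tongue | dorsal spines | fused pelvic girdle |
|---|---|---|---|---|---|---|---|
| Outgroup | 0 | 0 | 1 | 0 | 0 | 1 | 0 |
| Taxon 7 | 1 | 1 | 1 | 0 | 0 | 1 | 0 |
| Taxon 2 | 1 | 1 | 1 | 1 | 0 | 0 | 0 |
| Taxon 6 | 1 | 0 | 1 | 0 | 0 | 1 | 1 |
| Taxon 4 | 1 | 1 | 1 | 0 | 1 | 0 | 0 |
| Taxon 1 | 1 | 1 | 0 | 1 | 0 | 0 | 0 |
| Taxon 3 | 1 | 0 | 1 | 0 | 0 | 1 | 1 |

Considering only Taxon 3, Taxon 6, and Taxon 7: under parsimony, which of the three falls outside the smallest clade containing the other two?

Character polarity is set by the outgroup: the derived state is whichever differs from the outgroup's state, so for chelicerae fused, dorsal spines the derived state is '0', and for the remaining characters it is '1'.
All ingroup taxa share the derived state '1' for gular pouch; it defines the ingroup but does not resolve relationships within it.
Only Taxon 1, Taxon 2, Taxon 4, and Taxon 7 show the derived state '1' for tarsal claw bifid, supporting them as a clade.
chelicerae fused (derived state '0') is unique to Taxon 1 (autapomorphy; uninformative for grouping).
stipules present (derived state '1') is shared by Taxon 1 and Taxon 2 — a synapomorphy uniting that clade.
forked tongue (derived state '1') is unique to Taxon 4 (autapomorphy; uninformative for grouping).
dorsal spines: derived state '0' in Taxon 1, Taxon 2, and Taxon 4 only — synapomorphy for {Taxon 1, Taxon 2, Taxon 4}.
fused pelvic girdle (derived state '1') is shared by Taxon 3 and Taxon 6 — a synapomorphy uniting that clade.
Most parsimonious ingroup topology: ((Taxon 7,((Taxon 2,Taxon 1),Taxon 4)),(Taxon 6,Taxon 3)).
Taxon 3 and Taxon 6 share a more recent common ancestor with each other than either does with Taxon 7, so Taxon 7 is the least closely related of the three.

Taxon 7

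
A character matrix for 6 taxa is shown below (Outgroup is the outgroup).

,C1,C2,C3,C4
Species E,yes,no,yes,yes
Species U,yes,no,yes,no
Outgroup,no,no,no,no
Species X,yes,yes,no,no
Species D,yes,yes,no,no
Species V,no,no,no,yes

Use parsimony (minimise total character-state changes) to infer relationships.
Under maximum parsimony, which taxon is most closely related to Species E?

The outgroup has state 'no' for every character, so 'yes' is the derived state throughout.
C1 (derived state 'yes') is shared by Species D, Species E, Species U, and Species X — a synapomorphy uniting that clade.
C2: derived state 'yes' in Species D and Species X only — synapomorphy for {Species D, Species X}.
C3: derived state 'yes' in Species E and Species U only — synapomorphy for {Species E, Species U}.
C4 groups Species E and Species V, which is incompatible with the clades supported by the remaining characters; treating it as convergent (homoplasy) costs fewer steps than any alternative tree.
Most parsimonious ingroup topology: (((Species D,Species X),(Species E,Species U)),Species V).
Species E and Species U form a cherry on this tree, so they are sister taxa.

Species U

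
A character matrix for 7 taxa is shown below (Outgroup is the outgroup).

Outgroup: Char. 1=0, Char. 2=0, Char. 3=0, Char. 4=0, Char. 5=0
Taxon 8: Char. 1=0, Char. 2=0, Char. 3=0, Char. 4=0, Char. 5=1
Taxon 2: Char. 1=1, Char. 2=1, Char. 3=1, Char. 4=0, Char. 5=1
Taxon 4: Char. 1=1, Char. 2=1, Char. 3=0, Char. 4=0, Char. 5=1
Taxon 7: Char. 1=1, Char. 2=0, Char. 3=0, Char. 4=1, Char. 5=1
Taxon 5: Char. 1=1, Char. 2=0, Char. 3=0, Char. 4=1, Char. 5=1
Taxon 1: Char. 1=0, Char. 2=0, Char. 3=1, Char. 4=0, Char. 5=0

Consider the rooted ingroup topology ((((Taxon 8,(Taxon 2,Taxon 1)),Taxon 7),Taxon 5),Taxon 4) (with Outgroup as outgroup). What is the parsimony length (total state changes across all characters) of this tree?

Map each character onto ((((Taxon 8,(Taxon 2,Taxon 1)),Taxon 7),Taxon 5),Taxon 4) (rooted by Outgroup) and count the minimum state changes it requires (Fitch parsimony):
Char. 1: 3; Char. 2: 2; Char. 3: 1; Char. 4: 2; Char. 5: 2.
Total tree length = 10.

10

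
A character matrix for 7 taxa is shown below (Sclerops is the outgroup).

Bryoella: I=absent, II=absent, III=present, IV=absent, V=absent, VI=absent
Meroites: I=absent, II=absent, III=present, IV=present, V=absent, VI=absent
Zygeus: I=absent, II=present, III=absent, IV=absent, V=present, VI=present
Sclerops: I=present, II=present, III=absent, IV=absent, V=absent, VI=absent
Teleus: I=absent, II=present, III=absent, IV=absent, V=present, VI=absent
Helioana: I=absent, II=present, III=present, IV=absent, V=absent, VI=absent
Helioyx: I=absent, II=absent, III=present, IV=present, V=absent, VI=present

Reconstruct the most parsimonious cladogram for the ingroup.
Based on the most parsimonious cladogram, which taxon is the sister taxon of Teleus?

Zygeus

Character polarity is set by the outgroup: the derived state is whichever differs from the outgroup's state, so for I, II the derived state is 'absent', and for the remaining characters it is 'present'.
I (derived state 'absent') is shared by all ingroup taxa — unites the whole ingroup.
II: derived state 'absent' in Bryoella, Helioyx, and Meroites only — synapomorphy for {Bryoella, Helioyx, Meroites}.
III (derived state 'present') is shared by Bryoella, Helioana, Helioyx, and Meroites — a synapomorphy uniting that clade.
Only Helioyx and Meroites show the derived state 'present' for IV, supporting them as a clade.
V: derived state 'present' in Teleus and Zygeus only — synapomorphy for {Teleus, Zygeus}.
VI groups Helioyx and Zygeus, which is incompatible with the clades supported by the remaining characters; treating it as convergent (homoplasy) costs fewer steps than any alternative tree.
Most parsimonious ingroup topology: ((Zygeus,Teleus),(((Meroites,Helioyx),Bryoella),Helioana)).
Teleus and Zygeus form a cherry on this tree, so they are sister taxa.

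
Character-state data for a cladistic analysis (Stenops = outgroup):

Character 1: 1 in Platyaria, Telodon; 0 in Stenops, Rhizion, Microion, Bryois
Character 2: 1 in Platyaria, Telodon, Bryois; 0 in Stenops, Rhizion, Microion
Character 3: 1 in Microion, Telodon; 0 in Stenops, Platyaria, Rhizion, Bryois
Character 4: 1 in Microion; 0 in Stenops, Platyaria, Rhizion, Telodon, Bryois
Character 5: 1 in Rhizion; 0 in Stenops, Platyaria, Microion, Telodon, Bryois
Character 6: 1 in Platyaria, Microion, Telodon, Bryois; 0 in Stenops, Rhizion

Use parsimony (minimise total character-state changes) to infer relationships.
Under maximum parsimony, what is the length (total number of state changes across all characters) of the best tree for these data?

7

The outgroup has state '0' for every character, so '1' is the derived state throughout.
Only Platyaria and Telodon show the derived state '1' for Character 1, supporting them as a clade.
Only Bryois, Platyaria, and Telodon show the derived state '1' for Character 2, supporting them as a clade.
Character 3 (state '1') occurs in Microion and Telodon but conflicts with the nesting implied by the other characters — most parsimoniously interpreted as homoplasy.
Character 4: derived state '1' in Microion only — an autapomorphy, so it tells us nothing about relationships among taxa.
Character 5 (derived state '1') is unique to Rhizion (autapomorphy; uninformative for grouping).
Character 6 (derived state '1') is shared by Bryois, Microion, Platyaria, and Telodon — a synapomorphy uniting that clade.
Most parsimonious ingroup topology: ((((Platyaria,Telodon),Bryois),Microion),Rhizion).
Changes per character on this tree: Character 1: 1; Character 2: 1; Character 3: 2; Character 4: 1; Character 5: 1; Character 6: 1.
Total = 7.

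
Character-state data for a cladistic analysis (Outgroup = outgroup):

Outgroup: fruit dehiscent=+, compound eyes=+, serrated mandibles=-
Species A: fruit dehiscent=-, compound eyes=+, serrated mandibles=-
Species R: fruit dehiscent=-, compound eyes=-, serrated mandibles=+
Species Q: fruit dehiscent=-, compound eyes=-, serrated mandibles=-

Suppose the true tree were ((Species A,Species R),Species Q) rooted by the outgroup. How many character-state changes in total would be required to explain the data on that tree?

Map each character onto ((Species A,Species R),Species Q) (rooted by Outgroup) and count the minimum state changes it requires (Fitch parsimony):
fruit dehiscent: 1; compound eyes: 2; serrated mandibles: 1.
Total tree length = 4.

4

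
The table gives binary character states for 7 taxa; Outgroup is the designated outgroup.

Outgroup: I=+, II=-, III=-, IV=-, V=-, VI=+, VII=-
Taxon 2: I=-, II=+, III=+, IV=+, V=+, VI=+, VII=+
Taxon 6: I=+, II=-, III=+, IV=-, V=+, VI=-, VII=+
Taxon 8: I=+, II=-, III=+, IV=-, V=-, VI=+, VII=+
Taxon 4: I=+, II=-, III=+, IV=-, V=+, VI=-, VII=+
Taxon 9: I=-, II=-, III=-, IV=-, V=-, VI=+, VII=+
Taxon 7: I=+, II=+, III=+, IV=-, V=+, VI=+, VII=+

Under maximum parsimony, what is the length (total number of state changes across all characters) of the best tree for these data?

8

Character polarity is set by the outgroup: the derived state is whichever differs from the outgroup's state, so for I, VI the derived state is '-', and for the remaining characters it is '+'.
I groups Taxon 2 and Taxon 9, which is incompatible with the clades supported by the remaining characters; treating it as convergent (homoplasy) costs fewer steps than any alternative tree.
Only Taxon 2 and Taxon 7 show the derived state '+' for II, supporting them as a clade.
III (derived state '+') is shared by Taxon 2, Taxon 4, Taxon 6, Taxon 7, and Taxon 8 — a synapomorphy uniting that clade.
IV: derived state '+' in Taxon 2 only — an autapomorphy, so it tells us nothing about relationships among taxa.
Only Taxon 2, Taxon 4, Taxon 6, and Taxon 7 show the derived state '+' for V, supporting them as a clade.
VI (derived state '-') is shared by Taxon 4 and Taxon 6 — a synapomorphy uniting that clade.
VII (derived state '+') is shared by all ingroup taxa — unites the whole ingroup.
Most parsimonious ingroup topology: ((((Taxon 2,Taxon 7),(Taxon 6,Taxon 4)),Taxon 8),Taxon 9).
Changes per character on this tree: I: 2; II: 1; III: 1; IV: 1; V: 1; VI: 1; VII: 1.
Total = 8.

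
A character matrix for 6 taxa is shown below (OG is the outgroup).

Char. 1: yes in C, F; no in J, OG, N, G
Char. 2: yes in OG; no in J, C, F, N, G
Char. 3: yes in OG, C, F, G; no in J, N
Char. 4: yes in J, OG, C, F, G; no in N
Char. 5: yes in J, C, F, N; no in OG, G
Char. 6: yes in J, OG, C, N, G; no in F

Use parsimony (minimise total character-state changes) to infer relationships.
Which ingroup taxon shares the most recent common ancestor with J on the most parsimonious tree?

Character polarity is set by the outgroup: the derived state is whichever differs from the outgroup's state, so for Char. 2, Char. 3, Char. 4, Char. 6 the derived state is 'no', and for the remaining characters it is 'yes'.
Char. 1: derived state 'yes' in C and F only — synapomorphy for {C, F}.
All ingroup taxa share the derived state 'no' for Char. 2; it defines the ingroup but does not resolve relationships within it.
Only J and N show the derived state 'no' for Char. 3, supporting them as a clade.
Char. 4: derived state 'no' in N only — an autapomorphy, so it tells us nothing about relationships among taxa.
Char. 5 (derived state 'yes') is shared by C, F, J, and N — a synapomorphy uniting that clade.
Char. 6: derived state 'no' in F only — an autapomorphy, so it tells us nothing about relationships among taxa.
Most parsimonious ingroup topology: (((C,F),(N,J)),G).
J and N form a cherry on this tree, so they are sister taxa.

N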